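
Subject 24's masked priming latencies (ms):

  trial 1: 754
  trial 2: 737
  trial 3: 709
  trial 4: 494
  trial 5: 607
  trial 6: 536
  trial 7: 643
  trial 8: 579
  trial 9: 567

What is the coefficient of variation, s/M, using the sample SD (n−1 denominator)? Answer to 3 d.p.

n = 9, Σ = 5626, M = 625.1111
Σ(x−M)² = 67450.889; s = √(67450.889/8) = 91.8224
CV = 91.8224 / 625.1111 = 0.14689

0.147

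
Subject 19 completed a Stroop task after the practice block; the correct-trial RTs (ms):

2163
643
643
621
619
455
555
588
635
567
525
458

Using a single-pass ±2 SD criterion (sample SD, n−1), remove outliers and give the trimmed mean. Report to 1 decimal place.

n = 12, ΣRT = 8472, M = 706.000
Σ(x−M)² = 2363934.00; s = √(2363934.00/11) = 463.576
Cutoffs: 706.000 ± 2·463.576 → [-221.2, 1633.2]
Outside: 2163 → excluded.
Retained (n=11): Σ = 6309, mean = 6309/11 = 573.545

573.5 ms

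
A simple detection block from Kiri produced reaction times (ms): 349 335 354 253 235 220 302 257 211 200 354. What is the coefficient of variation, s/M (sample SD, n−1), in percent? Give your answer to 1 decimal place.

n = 11, Σ = 3070, M = 279.0909
Σ(x−M)² = 37256.909; s = √(37256.909/10) = 61.0384
CV = 61.0384 / 279.0909 = 0.21870 = 21.870%

21.9%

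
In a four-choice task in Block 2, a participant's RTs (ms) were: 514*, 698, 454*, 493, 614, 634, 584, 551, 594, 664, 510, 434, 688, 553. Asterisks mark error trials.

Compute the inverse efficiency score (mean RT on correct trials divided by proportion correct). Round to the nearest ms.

Correct trials (n=12): 698, 493, 614, 634, 584, 551, 594, 664, 510, 434, 688, 553
Mean correct RT = 7017/12 = 584.7500 ms
Proportion correct = 12/14
IES = 584.7500 / (12/14) = 682.208 ms

682 ms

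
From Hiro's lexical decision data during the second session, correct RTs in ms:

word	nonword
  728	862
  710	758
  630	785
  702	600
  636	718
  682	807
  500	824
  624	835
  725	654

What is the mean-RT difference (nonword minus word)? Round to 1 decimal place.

M(word) = 5937/9 = 659.667
M(nonword) = 6843/9 = 760.333
Difference = 760.333 − 659.667 = 100.667 ms

100.7 ms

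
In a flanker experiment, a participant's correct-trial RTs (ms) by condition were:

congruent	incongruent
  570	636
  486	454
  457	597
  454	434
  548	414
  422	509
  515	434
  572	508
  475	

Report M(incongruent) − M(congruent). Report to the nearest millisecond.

-2 ms

M(congruent) = 4499/9 = 499.889
M(incongruent) = 3986/8 = 498.250
Difference = 498.250 − 499.889 = -1.639 ms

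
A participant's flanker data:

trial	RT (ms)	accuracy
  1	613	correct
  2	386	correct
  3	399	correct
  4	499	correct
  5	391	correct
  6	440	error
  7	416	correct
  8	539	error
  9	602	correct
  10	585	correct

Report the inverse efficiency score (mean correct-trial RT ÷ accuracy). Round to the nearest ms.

Correct trials (n=8): 613, 386, 399, 499, 391, 416, 602, 585
Mean correct RT = 3891/8 = 486.3750 ms
Proportion correct = 8/10
IES = 486.3750 / (8/10) = 607.969 ms

608 ms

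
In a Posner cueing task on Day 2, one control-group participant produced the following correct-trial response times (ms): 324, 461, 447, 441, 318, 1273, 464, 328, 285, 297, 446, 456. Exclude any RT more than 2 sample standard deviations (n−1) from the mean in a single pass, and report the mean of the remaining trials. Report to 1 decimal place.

387.9 ms

n = 12, ΣRT = 5540, M = 461.667
Σ(x−M)² = 774972.67; s = √(774972.67/11) = 265.428
Cutoffs: 461.667 ± 2·265.428 → [-69.2, 992.5]
Outside: 1273 → excluded.
Retained (n=11): Σ = 4267, mean = 4267/11 = 387.909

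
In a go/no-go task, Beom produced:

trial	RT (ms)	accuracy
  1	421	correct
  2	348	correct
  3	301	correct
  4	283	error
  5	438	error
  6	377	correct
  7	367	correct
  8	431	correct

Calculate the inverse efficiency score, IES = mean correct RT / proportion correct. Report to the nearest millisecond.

499 ms

Correct trials (n=6): 421, 348, 301, 377, 367, 431
Mean correct RT = 2245/6 = 374.1667 ms
Proportion correct = 6/8
IES = 374.1667 / (6/8) = 498.889 ms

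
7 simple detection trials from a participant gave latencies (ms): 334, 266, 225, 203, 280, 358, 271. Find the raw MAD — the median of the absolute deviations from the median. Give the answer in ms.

46 ms

Sorted: 203, 225, 266, 271, 280, 334, 358 → median = 271
|x − 271|: 63, 5, 46, 68, 9, 87, 0
Sorted deviations: 0, 5, 9, 46, 63, 68, 87 → MAD = 46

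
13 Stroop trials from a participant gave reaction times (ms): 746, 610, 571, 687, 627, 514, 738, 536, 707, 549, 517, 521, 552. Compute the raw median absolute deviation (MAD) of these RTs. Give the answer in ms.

Sorted: 514, 517, 521, 536, 549, 552, 571, 610, 627, 687, 707, 738, 746 → median = 571
|x − 571|: 175, 39, 0, 116, 56, 57, 167, 35, 136, 22, 54, 50, 19
Sorted deviations: 0, 19, 22, 35, 39, 50, 54, 56, 57, 116, 136, 167, 175 → MAD = 54

54 ms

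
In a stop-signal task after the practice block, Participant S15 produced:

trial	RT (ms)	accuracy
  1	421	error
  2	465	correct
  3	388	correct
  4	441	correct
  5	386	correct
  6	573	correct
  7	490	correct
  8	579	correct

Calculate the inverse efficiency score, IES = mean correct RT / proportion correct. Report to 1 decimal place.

542.4 ms

Correct trials (n=7): 465, 388, 441, 386, 573, 490, 579
Mean correct RT = 3322/7 = 474.5714 ms
Proportion correct = 7/8
IES = 474.5714 / (7/8) = 542.367 ms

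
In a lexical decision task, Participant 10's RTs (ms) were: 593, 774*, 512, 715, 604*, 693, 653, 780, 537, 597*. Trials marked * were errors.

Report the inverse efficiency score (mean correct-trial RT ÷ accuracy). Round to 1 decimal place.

Correct trials (n=7): 593, 512, 715, 693, 653, 780, 537
Mean correct RT = 4483/7 = 640.4286 ms
Proportion correct = 7/10
IES = 640.4286 / (7/10) = 914.898 ms

914.9 ms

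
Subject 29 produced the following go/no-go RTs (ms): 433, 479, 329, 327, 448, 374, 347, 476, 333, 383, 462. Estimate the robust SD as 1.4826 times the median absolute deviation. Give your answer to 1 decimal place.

80.1 ms

Sorted: 327, 329, 333, 347, 374, 383, 433, 448, 462, 476, 479 → median = 383
|x − 383| sorted: 0, 9, 36, 50, 50, 54, 56, 65, 79, 93, 96 → MAD = 54
Robust SD ≈ 1.4826 × 54 = 80.060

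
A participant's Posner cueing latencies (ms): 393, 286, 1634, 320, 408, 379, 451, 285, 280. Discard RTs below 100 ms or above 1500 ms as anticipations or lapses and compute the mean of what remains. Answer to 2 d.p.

Excluded: 1634
Retained (n=8): Σ = 2802
Mean = 2802/8 = 350.2500

350.25 ms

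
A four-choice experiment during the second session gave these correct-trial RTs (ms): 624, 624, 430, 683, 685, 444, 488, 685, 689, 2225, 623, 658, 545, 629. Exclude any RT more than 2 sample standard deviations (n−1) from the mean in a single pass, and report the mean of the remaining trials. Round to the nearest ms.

n = 14, ΣRT = 10032, M = 716.571
Σ(x−M)² = 2554331.43; s = √(2554331.43/13) = 443.269
Cutoffs: 716.571 ± 2·443.269 → [-170.0, 1603.1]
Outside: 2225 → excluded.
Retained (n=13): Σ = 7807, mean = 7807/13 = 600.538

601 ms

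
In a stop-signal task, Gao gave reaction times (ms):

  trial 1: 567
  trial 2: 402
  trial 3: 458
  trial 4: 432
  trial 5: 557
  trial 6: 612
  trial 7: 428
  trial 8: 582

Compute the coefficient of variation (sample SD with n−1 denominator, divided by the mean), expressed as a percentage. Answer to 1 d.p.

n = 8, Σ = 4038, M = 504.7500
Σ(x−M)² = 48001.500; s = √(48001.500/7) = 82.8092
CV = 82.8092 / 504.7500 = 0.16406 = 16.406%

16.4%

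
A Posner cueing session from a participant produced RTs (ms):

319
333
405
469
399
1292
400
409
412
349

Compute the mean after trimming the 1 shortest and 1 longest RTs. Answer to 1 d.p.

397.0 ms

Sorted: 319, 333, 349, 399, 400, 405, 409, 412, 469, 1292
Drop lowest 1 (319) and highest 1 (1292)
Remaining (n=8): Σ = 3176, mean = 3176/8 = 397.000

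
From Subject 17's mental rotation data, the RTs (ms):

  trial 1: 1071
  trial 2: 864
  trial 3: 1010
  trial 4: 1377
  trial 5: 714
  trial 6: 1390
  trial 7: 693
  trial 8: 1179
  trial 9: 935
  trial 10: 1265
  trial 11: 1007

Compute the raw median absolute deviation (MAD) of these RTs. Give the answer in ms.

169 ms

Sorted: 693, 714, 864, 935, 1007, 1010, 1071, 1179, 1265, 1377, 1390 → median = 1010
|x − 1010|: 61, 146, 0, 367, 296, 380, 317, 169, 75, 255, 3
Sorted deviations: 0, 3, 61, 75, 146, 169, 255, 296, 317, 367, 380 → MAD = 169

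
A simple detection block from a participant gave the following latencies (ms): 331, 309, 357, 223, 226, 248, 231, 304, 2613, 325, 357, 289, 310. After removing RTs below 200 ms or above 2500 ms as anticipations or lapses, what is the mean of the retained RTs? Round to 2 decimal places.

292.50 ms

Excluded: 2613
Retained (n=12): Σ = 3510
Mean = 3510/12 = 292.5000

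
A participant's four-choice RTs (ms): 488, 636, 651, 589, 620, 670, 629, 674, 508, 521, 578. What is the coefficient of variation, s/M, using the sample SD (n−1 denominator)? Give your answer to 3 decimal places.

n = 11, Σ = 6564, M = 596.7273
Σ(x−M)² = 43250.182; s = √(43250.182/10) = 65.7649
CV = 65.7649 / 596.7273 = 0.11021

0.110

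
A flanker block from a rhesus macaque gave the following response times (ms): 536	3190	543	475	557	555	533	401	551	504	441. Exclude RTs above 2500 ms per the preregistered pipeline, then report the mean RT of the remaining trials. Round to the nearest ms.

510 ms

Excluded: 3190
Retained (n=10): Σ = 5096
Mean = 5096/10 = 509.6000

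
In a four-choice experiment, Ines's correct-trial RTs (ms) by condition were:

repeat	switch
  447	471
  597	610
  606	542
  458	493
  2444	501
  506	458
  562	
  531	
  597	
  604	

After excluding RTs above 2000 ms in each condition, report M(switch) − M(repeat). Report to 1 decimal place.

repeat: exclude 2444
M(repeat) = 4908/9 = 545.333
M(switch) = 3075/6 = 512.500
Difference = 512.500 − 545.333 = -32.833 ms

-32.8 ms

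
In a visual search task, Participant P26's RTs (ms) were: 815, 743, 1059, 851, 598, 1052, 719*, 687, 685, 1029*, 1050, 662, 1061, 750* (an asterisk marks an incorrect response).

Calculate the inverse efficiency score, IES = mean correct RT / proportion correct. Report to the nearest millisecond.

1072 ms

Correct trials (n=11): 815, 743, 1059, 851, 598, 1052, 687, 685, 1050, 662, 1061
Mean correct RT = 9263/11 = 842.0909 ms
Proportion correct = 11/14
IES = 842.0909 / (11/14) = 1071.752 ms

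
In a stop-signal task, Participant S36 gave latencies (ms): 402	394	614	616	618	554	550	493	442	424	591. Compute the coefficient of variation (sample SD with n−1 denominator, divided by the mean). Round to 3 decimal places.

0.173

n = 11, Σ = 5698, M = 518.0000
Σ(x−M)² = 80538.000; s = √(80538.000/10) = 89.7430
CV = 89.7430 / 518.0000 = 0.17325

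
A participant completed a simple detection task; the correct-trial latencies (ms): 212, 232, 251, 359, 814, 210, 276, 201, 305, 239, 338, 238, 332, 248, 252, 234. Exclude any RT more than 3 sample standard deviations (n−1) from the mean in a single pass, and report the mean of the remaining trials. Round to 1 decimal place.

261.8 ms

n = 16, ΣRT = 4741, M = 296.312
Σ(x−M)² = 320127.44; s = √(320127.44/15) = 146.088
Cutoffs: 296.312 ± 3·146.088 → [-142.0, 734.6]
Outside: 814 → excluded.
Retained (n=15): Σ = 3927, mean = 3927/15 = 261.800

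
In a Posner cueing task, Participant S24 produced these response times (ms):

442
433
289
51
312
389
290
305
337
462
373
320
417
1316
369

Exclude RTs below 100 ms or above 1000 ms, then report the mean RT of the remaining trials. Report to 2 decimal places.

364.46 ms

Excluded: 51, 1316
Retained (n=13): Σ = 4738
Mean = 4738/13 = 364.4615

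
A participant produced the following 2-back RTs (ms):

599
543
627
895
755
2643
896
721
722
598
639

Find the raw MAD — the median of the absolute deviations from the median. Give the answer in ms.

122 ms

Sorted: 543, 598, 599, 627, 639, 721, 722, 755, 895, 896, 2643 → median = 721
|x − 721|: 122, 178, 94, 174, 34, 1922, 175, 0, 1, 123, 82
Sorted deviations: 0, 1, 34, 82, 94, 122, 123, 174, 175, 178, 1922 → MAD = 122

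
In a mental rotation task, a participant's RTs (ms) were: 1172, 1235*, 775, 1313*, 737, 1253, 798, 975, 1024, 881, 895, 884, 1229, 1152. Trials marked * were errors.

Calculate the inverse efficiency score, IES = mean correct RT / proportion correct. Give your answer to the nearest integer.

1145 ms

Correct trials (n=12): 1172, 775, 737, 1253, 798, 975, 1024, 881, 895, 884, 1229, 1152
Mean correct RT = 11775/12 = 981.2500 ms
Proportion correct = 12/14
IES = 981.2500 / (12/14) = 1144.792 ms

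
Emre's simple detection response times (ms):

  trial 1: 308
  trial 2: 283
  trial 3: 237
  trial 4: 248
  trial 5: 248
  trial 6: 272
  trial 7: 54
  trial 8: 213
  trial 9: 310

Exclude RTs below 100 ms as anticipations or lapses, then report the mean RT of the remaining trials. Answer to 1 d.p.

Excluded: 54
Retained (n=8): Σ = 2119
Mean = 2119/8 = 264.8750

264.9 ms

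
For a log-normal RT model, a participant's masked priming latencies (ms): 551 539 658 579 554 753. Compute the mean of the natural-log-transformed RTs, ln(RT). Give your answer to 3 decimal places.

6.399

ln(RT): 6.3117, 6.2897, 6.4892, 6.3613, 6.3172, 6.6241
Σ ln(RT) = 38.3932
Mean = 38.3932/6 = 6.39886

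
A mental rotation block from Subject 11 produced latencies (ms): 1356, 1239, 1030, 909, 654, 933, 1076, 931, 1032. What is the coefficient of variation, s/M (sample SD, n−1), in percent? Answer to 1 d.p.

n = 9, Σ = 9160, M = 1017.7778
Σ(x−M)² = 325959.556; s = √(325959.556/8) = 201.8538
CV = 201.8538 / 1017.7778 = 0.19833 = 19.833%

19.8%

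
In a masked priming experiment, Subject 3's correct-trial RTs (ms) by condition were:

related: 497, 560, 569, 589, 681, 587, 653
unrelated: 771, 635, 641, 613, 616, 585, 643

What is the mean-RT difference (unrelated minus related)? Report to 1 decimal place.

52.6 ms

M(related) = 4136/7 = 590.857
M(unrelated) = 4504/7 = 643.429
Difference = 643.429 − 590.857 = 52.571 ms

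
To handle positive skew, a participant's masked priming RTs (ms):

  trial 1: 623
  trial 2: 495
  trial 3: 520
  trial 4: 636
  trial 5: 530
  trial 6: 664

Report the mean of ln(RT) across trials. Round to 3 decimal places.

ln(RT): 6.4345, 6.2046, 6.2538, 6.4552, 6.2729, 6.4983
Σ ln(RT) = 38.1193
Mean = 38.1193/6 = 6.35322

6.353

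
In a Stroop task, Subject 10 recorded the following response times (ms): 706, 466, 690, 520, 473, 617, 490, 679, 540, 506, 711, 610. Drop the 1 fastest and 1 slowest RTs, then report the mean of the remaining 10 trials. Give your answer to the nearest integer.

Sorted: 466, 473, 490, 506, 520, 540, 610, 617, 679, 690, 706, 711
Drop lowest 1 (466) and highest 1 (711)
Remaining (n=10): Σ = 5831, mean = 5831/10 = 583.100

583 ms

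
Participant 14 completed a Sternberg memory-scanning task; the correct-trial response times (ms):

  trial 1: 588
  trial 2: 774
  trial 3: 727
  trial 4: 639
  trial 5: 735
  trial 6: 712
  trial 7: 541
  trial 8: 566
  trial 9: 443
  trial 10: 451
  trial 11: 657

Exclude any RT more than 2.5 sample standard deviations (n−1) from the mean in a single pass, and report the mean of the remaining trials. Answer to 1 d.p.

n = 11, ΣRT = 6833, M = 621.182
Σ(x−M)² = 128639.64; s = √(128639.64/10) = 113.419
Cutoffs: 621.182 ± 2.5·113.419 → [337.6, 904.7]
No RTs fall outside the cutoffs; all 11 retained. Mean = 6833/11 = 621.182

621.2 ms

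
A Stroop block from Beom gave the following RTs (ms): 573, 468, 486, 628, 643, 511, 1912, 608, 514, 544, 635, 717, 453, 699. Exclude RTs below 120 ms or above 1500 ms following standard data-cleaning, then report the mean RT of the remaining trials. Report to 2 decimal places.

Excluded: 1912
Retained (n=13): Σ = 7479
Mean = 7479/13 = 575.3077

575.31 ms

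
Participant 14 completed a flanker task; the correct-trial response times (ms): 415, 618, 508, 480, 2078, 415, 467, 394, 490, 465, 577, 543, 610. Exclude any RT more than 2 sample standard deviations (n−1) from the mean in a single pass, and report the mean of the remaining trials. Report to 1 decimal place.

498.5 ms

n = 13, ΣRT = 8060, M = 620.000
Σ(x−M)² = 2365250.00; s = √(2365250.00/12) = 443.964
Cutoffs: 620.000 ± 2·443.964 → [-267.9, 1507.9]
Outside: 2078 → excluded.
Retained (n=12): Σ = 5982, mean = 5982/12 = 498.500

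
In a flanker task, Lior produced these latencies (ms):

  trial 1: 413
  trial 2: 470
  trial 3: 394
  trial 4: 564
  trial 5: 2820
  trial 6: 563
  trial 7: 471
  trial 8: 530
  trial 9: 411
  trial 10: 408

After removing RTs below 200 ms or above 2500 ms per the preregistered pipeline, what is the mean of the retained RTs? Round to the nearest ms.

469 ms

Excluded: 2820
Retained (n=9): Σ = 4224
Mean = 4224/9 = 469.3333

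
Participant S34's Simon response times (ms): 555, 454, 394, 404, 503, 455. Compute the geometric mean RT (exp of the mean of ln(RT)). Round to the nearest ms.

458 ms

ln(RT): 6.3190, 6.1181, 5.9764, 6.0014, 6.2206, 6.1203
Mean ln(RT) = 36.7557/6 = 6.12595
Geometric mean = exp(6.12595) = 457.58 ms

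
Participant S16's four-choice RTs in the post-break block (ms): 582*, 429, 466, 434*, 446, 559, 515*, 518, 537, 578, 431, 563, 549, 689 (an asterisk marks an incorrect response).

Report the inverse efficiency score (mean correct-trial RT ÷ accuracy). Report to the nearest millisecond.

667 ms

Correct trials (n=11): 429, 466, 446, 559, 518, 537, 578, 431, 563, 549, 689
Mean correct RT = 5765/11 = 524.0909 ms
Proportion correct = 11/14
IES = 524.0909 / (11/14) = 667.025 ms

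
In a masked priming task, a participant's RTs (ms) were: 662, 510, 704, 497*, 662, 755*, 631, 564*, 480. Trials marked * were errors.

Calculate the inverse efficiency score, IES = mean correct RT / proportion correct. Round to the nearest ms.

Correct trials (n=6): 662, 510, 704, 662, 631, 480
Mean correct RT = 3649/6 = 608.1667 ms
Proportion correct = 6/9
IES = 608.1667 / (6/9) = 912.250 ms

912 ms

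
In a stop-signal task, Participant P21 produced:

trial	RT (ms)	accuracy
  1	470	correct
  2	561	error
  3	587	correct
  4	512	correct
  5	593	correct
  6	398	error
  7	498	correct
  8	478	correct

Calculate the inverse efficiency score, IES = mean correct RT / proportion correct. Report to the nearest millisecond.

697 ms

Correct trials (n=6): 470, 587, 512, 593, 498, 478
Mean correct RT = 3138/6 = 523.0000 ms
Proportion correct = 6/8
IES = 523.0000 / (6/8) = 697.333 ms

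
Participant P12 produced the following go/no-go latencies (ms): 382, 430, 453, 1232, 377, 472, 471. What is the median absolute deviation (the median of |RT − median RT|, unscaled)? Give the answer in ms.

23 ms

Sorted: 377, 382, 430, 453, 471, 472, 1232 → median = 453
|x − 453|: 71, 23, 0, 779, 76, 19, 18
Sorted deviations: 0, 18, 19, 23, 71, 76, 779 → MAD = 23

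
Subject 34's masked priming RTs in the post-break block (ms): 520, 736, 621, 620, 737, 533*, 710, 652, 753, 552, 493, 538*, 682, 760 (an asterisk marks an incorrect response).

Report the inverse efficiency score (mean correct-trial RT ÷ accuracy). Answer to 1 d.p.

Correct trials (n=12): 520, 736, 621, 620, 737, 710, 652, 753, 552, 493, 682, 760
Mean correct RT = 7836/12 = 653.0000 ms
Proportion correct = 12/14
IES = 653.0000 / (12/14) = 761.833 ms

761.8 ms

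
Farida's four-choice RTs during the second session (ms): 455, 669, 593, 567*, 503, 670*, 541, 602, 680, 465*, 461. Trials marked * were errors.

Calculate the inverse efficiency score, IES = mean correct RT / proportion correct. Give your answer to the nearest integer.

774 ms

Correct trials (n=8): 455, 669, 593, 503, 541, 602, 680, 461
Mean correct RT = 4504/8 = 563.0000 ms
Proportion correct = 8/11
IES = 563.0000 / (8/11) = 774.125 ms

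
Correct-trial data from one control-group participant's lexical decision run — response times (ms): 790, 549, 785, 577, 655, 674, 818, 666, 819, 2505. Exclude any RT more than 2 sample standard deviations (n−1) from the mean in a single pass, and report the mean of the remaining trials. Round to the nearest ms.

n = 10, ΣRT = 8838, M = 883.800
Σ(x−M)² = 3005397.60; s = √(3005397.60/9) = 577.869
Cutoffs: 883.800 ± 2·577.869 → [-271.9, 2039.5]
Outside: 2505 → excluded.
Retained (n=9): Σ = 6333, mean = 6333/9 = 703.667

704 ms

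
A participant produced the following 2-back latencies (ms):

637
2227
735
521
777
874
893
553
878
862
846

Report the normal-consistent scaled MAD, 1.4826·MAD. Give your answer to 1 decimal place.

102.3 ms

Sorted: 521, 553, 637, 735, 777, 846, 862, 874, 878, 893, 2227 → median = 846
|x − 846| sorted: 0, 16, 28, 32, 47, 69, 111, 209, 293, 325, 1381 → MAD = 69
Robust SD ≈ 1.4826 × 69 = 102.299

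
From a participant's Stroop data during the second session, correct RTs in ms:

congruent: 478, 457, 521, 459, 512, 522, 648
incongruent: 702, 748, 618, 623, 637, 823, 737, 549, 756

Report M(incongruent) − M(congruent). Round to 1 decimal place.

M(congruent) = 3597/7 = 513.857
M(incongruent) = 6193/9 = 688.111
Difference = 688.111 − 513.857 = 174.254 ms

174.3 ms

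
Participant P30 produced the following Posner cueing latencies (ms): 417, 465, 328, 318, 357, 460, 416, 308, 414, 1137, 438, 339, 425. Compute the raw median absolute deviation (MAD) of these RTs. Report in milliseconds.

49 ms

Sorted: 308, 318, 328, 339, 357, 414, 416, 417, 425, 438, 460, 465, 1137 → median = 416
|x − 416|: 1, 49, 88, 98, 59, 44, 0, 108, 2, 721, 22, 77, 9
Sorted deviations: 0, 1, 2, 9, 22, 44, 49, 59, 77, 88, 98, 108, 721 → MAD = 49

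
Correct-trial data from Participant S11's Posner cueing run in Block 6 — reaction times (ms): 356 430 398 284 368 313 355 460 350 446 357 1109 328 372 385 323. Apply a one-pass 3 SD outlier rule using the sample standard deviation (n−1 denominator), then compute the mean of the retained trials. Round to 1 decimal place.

n = 16, ΣRT = 6634, M = 414.625
Σ(x−M)² = 548359.75; s = √(548359.75/15) = 191.200
Cutoffs: 414.625 ± 3·191.200 → [-159.0, 988.2]
Outside: 1109 → excluded.
Retained (n=15): Σ = 5525, mean = 5525/15 = 368.333

368.3 ms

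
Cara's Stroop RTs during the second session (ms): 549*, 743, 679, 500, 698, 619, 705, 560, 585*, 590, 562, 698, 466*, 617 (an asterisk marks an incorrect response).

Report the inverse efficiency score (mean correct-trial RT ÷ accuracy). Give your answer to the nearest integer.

Correct trials (n=11): 743, 679, 500, 698, 619, 705, 560, 590, 562, 698, 617
Mean correct RT = 6971/11 = 633.7273 ms
Proportion correct = 11/14
IES = 633.7273 / (11/14) = 806.562 ms

807 ms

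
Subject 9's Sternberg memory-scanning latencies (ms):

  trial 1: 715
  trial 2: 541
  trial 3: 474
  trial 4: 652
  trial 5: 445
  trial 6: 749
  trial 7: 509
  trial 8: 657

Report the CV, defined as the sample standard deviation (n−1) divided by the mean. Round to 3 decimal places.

n = 8, Σ = 4742, M = 592.7500
Σ(x−M)² = 92621.500; s = √(92621.500/7) = 115.0289
CV = 115.0289 / 592.7500 = 0.19406

0.194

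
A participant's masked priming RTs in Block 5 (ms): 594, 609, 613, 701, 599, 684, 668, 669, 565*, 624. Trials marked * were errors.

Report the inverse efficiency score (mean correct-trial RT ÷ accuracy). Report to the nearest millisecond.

Correct trials (n=9): 594, 609, 613, 701, 599, 684, 668, 669, 624
Mean correct RT = 5761/9 = 640.1111 ms
Proportion correct = 9/10
IES = 640.1111 / (9/10) = 711.235 ms

711 ms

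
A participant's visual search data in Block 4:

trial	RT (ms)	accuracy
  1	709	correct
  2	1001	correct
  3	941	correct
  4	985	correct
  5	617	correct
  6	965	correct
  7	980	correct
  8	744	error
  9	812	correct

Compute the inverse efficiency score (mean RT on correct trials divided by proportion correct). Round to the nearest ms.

986 ms

Correct trials (n=8): 709, 1001, 941, 985, 617, 965, 980, 812
Mean correct RT = 7010/8 = 876.2500 ms
Proportion correct = 8/9
IES = 876.2500 / (8/9) = 985.781 ms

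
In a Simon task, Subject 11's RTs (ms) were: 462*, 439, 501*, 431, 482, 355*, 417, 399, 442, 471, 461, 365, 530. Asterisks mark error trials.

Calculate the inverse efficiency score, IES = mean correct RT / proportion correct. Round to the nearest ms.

Correct trials (n=10): 439, 431, 482, 417, 399, 442, 471, 461, 365, 530
Mean correct RT = 4437/10 = 443.7000 ms
Proportion correct = 10/13
IES = 443.7000 / (10/13) = 576.810 ms

577 ms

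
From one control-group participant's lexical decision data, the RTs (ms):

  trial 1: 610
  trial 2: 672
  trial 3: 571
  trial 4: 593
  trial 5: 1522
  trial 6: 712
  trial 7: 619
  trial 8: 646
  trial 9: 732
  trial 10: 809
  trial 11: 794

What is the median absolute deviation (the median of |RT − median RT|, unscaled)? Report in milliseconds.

62 ms

Sorted: 571, 593, 610, 619, 646, 672, 712, 732, 794, 809, 1522 → median = 672
|x − 672|: 62, 0, 101, 79, 850, 40, 53, 26, 60, 137, 122
Sorted deviations: 0, 26, 40, 53, 60, 62, 79, 101, 122, 137, 850 → MAD = 62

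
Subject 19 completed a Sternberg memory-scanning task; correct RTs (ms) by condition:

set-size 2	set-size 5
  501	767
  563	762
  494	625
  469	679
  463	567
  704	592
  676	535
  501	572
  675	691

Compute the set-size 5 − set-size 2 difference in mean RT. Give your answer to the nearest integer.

83 ms

M(set-size 2) = 5046/9 = 560.667
M(set-size 5) = 5790/9 = 643.333
Difference = 643.333 − 560.667 = 82.667 ms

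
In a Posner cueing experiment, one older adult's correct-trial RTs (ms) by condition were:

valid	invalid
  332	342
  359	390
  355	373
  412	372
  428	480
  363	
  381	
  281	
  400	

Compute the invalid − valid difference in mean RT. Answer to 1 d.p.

23.5 ms

M(valid) = 3311/9 = 367.889
M(invalid) = 1957/5 = 391.400
Difference = 391.400 − 367.889 = 23.511 ms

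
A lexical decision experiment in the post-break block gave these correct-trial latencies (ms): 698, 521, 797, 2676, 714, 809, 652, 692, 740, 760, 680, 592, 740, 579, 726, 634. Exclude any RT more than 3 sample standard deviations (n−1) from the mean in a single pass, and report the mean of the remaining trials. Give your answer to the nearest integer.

689 ms

n = 16, ΣRT = 13010, M = 813.125
Σ(x−M)² = 3794255.75; s = √(3794255.75/15) = 502.942
Cutoffs: 813.125 ± 3·502.942 → [-695.7, 2322.0]
Outside: 2676 → excluded.
Retained (n=15): Σ = 10334, mean = 10334/15 = 688.933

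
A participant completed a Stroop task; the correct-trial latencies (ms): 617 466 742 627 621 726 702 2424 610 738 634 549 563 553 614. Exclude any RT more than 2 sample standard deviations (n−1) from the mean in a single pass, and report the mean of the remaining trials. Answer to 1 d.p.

625.9 ms

n = 15, ΣRT = 11186, M = 745.733
Σ(x−M)² = 3100936.93; s = √(3100936.93/14) = 470.633
Cutoffs: 745.733 ± 2·470.633 → [-195.5, 1687.0]
Outside: 2424 → excluded.
Retained (n=14): Σ = 8762, mean = 8762/14 = 625.857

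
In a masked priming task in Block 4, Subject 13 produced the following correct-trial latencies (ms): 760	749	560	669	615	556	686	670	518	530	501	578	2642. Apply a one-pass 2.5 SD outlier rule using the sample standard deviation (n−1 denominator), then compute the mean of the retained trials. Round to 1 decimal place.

616.0 ms

n = 13, ΣRT = 10034, M = 771.846
Σ(x−M)² = 3876387.69; s = √(3876387.69/12) = 568.359
Cutoffs: 771.846 ± 2.5·568.359 → [-649.1, 2192.7]
Outside: 2642 → excluded.
Retained (n=12): Σ = 7392, mean = 7392/12 = 616.000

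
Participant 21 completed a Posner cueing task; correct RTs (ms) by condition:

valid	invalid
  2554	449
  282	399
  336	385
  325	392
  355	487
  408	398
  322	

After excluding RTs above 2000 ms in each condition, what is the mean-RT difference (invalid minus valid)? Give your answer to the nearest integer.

80 ms

valid: exclude 2554
M(valid) = 2028/6 = 338.000
M(invalid) = 2510/6 = 418.333
Difference = 418.333 − 338.000 = 80.333 ms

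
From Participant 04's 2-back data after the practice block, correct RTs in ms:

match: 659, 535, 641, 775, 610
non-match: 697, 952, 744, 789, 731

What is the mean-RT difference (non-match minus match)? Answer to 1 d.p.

138.6 ms

M(match) = 3220/5 = 644.000
M(non-match) = 3913/5 = 782.600
Difference = 782.600 − 644.000 = 138.600 ms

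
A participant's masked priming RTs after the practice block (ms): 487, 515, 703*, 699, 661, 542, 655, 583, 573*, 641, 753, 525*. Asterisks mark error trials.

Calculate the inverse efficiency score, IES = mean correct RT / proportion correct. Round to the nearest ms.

820 ms

Correct trials (n=9): 487, 515, 699, 661, 542, 655, 583, 641, 753
Mean correct RT = 5536/9 = 615.1111 ms
Proportion correct = 9/12
IES = 615.1111 / (9/12) = 820.148 ms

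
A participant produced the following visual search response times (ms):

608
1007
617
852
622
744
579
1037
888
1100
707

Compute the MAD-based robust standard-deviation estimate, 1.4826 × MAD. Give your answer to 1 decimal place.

Sorted: 579, 608, 617, 622, 707, 744, 852, 888, 1007, 1037, 1100 → median = 744
|x − 744| sorted: 0, 37, 108, 122, 127, 136, 144, 165, 263, 293, 356 → MAD = 136
Robust SD ≈ 1.4826 × 136 = 201.634

201.6 ms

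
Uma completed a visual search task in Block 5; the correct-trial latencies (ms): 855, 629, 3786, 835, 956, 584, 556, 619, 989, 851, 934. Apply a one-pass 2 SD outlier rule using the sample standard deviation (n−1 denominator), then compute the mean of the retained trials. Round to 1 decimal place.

n = 11, ΣRT = 11594, M = 1054.000
Σ(x−M)² = 8459578.00; s = √(8459578.00/10) = 919.760
Cutoffs: 1054.000 ± 2·919.760 → [-785.5, 2893.5]
Outside: 3786 → excluded.
Retained (n=10): Σ = 7808, mean = 7808/10 = 780.800

780.8 ms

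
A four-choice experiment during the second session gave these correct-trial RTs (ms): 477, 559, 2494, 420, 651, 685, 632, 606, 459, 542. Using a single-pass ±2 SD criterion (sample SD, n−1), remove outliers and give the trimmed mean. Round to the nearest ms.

n = 10, ΣRT = 7525, M = 752.500
Σ(x−M)² = 3438014.50; s = √(3438014.50/9) = 618.063
Cutoffs: 752.500 ± 2·618.063 → [-483.6, 1988.6]
Outside: 2494 → excluded.
Retained (n=9): Σ = 5031, mean = 5031/9 = 559.000

559 ms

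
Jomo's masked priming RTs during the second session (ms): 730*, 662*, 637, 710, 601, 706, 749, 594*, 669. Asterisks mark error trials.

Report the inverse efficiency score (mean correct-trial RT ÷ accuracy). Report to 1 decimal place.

1018.0 ms

Correct trials (n=6): 637, 710, 601, 706, 749, 669
Mean correct RT = 4072/6 = 678.6667 ms
Proportion correct = 6/9
IES = 678.6667 / (6/9) = 1018.000 ms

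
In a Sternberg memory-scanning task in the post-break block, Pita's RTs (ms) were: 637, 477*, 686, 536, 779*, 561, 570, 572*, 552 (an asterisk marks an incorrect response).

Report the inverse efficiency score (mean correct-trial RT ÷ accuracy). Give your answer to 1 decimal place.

Correct trials (n=6): 637, 686, 536, 561, 570, 552
Mean correct RT = 3542/6 = 590.3333 ms
Proportion correct = 6/9
IES = 590.3333 / (6/9) = 885.500 ms

885.5 ms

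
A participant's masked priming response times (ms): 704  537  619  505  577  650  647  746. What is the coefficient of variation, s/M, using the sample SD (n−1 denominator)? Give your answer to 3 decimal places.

n = 8, Σ = 4985, M = 623.1250
Σ(x−M)² = 46446.875; s = √(46446.875/7) = 81.4572
CV = 81.4572 / 623.1250 = 0.13072

0.131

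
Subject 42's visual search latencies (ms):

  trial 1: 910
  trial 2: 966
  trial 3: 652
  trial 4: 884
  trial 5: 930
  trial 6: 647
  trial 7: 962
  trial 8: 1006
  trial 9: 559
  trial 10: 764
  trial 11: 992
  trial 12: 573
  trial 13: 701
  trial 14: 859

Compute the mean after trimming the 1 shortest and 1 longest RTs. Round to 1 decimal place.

Sorted: 559, 573, 647, 652, 701, 764, 859, 884, 910, 930, 962, 966, 992, 1006
Drop lowest 1 (559) and highest 1 (1006)
Remaining (n=12): Σ = 9840, mean = 9840/12 = 820.000

820.0 ms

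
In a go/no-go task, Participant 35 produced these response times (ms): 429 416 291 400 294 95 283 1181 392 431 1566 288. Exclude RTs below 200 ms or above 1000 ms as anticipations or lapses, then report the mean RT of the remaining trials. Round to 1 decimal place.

358.2 ms

Excluded: 95, 1181, 1566
Retained (n=9): Σ = 3224
Mean = 3224/9 = 358.2222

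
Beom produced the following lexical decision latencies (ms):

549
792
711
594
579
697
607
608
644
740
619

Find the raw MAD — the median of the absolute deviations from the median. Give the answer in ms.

40 ms

Sorted: 549, 579, 594, 607, 608, 619, 644, 697, 711, 740, 792 → median = 619
|x − 619|: 70, 173, 92, 25, 40, 78, 12, 11, 25, 121, 0
Sorted deviations: 0, 11, 12, 25, 25, 40, 70, 78, 92, 121, 173 → MAD = 40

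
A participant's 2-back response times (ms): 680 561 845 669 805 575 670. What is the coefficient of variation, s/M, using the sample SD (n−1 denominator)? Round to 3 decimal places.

0.155

n = 7, Σ = 4805, M = 686.4286
Σ(x−M)² = 67967.714; s = √(67967.714/6) = 106.4329
CV = 106.4329 / 686.4286 = 0.15505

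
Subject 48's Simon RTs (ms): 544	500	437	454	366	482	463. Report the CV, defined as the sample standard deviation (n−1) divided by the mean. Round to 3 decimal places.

0.120

n = 7, Σ = 3246, M = 463.7143
Σ(x−M)² = 18453.429; s = √(18453.429/6) = 55.4578
CV = 55.4578 / 463.7143 = 0.11959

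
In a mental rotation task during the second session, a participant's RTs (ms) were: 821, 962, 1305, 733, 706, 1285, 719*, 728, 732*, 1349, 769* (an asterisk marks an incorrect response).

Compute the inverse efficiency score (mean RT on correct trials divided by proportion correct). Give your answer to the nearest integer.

1356 ms

Correct trials (n=8): 821, 962, 1305, 733, 706, 1285, 728, 1349
Mean correct RT = 7889/8 = 986.1250 ms
Proportion correct = 8/11
IES = 986.1250 / (8/11) = 1355.922 ms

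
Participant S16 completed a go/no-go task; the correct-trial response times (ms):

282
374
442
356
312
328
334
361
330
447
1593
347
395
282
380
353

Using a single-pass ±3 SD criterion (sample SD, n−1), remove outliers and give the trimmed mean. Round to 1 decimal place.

354.9 ms

n = 16, ΣRT = 6916, M = 432.250
Σ(x−M)² = 1470189.00; s = √(1470189.00/15) = 313.070
Cutoffs: 432.250 ± 3·313.070 → [-507.0, 1371.5]
Outside: 1593 → excluded.
Retained (n=15): Σ = 5323, mean = 5323/15 = 354.867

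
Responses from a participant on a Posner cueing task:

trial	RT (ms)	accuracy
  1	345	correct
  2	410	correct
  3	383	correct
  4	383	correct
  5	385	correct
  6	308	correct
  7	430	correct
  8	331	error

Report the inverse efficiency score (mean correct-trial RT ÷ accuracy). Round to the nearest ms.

Correct trials (n=7): 345, 410, 383, 383, 385, 308, 430
Mean correct RT = 2644/7 = 377.7143 ms
Proportion correct = 7/8
IES = 377.7143 / (7/8) = 431.673 ms

432 ms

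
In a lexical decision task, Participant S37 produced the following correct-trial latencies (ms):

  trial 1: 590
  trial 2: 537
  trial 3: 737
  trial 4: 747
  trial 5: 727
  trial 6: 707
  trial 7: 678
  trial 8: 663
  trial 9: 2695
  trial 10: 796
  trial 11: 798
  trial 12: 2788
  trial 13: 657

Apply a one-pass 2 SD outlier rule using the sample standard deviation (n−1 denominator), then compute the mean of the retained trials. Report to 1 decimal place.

694.3 ms

n = 13, ΣRT = 13120, M = 1009.231
Σ(x−M)² = 7162208.31; s = √(7162208.31/12) = 772.561
Cutoffs: 1009.231 ± 2·772.561 → [-535.9, 2554.4]
Outside: 2695, 2788 → excluded.
Retained (n=11): Σ = 7637, mean = 7637/11 = 694.273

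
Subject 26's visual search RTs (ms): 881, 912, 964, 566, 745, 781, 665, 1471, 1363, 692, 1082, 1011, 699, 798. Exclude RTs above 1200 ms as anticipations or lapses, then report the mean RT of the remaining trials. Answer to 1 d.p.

Excluded: 1363, 1471
Retained (n=12): Σ = 9796
Mean = 9796/12 = 816.3333

816.3 ms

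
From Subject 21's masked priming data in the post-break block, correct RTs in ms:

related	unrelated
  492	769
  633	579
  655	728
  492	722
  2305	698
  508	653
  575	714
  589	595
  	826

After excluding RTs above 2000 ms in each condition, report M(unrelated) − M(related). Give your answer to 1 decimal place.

134.8 ms

related: exclude 2305
M(related) = 3944/7 = 563.429
M(unrelated) = 6284/9 = 698.222
Difference = 698.222 − 563.429 = 134.794 ms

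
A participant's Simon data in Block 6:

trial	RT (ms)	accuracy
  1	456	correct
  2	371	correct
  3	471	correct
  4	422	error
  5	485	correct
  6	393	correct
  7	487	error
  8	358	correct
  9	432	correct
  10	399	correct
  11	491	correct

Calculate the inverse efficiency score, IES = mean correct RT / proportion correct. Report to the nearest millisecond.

Correct trials (n=9): 456, 371, 471, 485, 393, 358, 432, 399, 491
Mean correct RT = 3856/9 = 428.4444 ms
Proportion correct = 9/11
IES = 428.4444 / (9/11) = 523.654 ms

524 ms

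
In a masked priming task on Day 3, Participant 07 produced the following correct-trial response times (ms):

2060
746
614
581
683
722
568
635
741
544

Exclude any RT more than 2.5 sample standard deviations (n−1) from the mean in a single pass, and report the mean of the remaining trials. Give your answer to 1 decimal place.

n = 10, ΣRT = 7894, M = 789.400
Σ(x−M)² = 1841788.40; s = √(1841788.40/9) = 452.375
Cutoffs: 789.400 ± 2.5·452.375 → [-341.5, 1920.3]
Outside: 2060 → excluded.
Retained (n=9): Σ = 5834, mean = 5834/9 = 648.222

648.2 ms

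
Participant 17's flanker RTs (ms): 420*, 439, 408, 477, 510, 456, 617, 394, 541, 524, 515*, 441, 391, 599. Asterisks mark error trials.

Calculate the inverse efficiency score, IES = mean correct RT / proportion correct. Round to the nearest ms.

564 ms

Correct trials (n=12): 439, 408, 477, 510, 456, 617, 394, 541, 524, 441, 391, 599
Mean correct RT = 5797/12 = 483.0833 ms
Proportion correct = 12/14
IES = 483.0833 / (12/14) = 563.597 ms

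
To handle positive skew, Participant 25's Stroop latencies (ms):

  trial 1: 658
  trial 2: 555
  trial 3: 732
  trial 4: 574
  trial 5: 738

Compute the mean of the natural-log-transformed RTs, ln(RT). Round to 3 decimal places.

ln(RT): 6.4892, 6.3190, 6.5958, 6.3526, 6.6039
Σ ln(RT) = 32.3605
Mean = 32.3605/5 = 6.47211

6.472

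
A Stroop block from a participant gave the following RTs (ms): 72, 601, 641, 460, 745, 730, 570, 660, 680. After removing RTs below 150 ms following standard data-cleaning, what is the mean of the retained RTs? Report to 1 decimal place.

635.9 ms

Excluded: 72
Retained (n=8): Σ = 5087
Mean = 5087/8 = 635.8750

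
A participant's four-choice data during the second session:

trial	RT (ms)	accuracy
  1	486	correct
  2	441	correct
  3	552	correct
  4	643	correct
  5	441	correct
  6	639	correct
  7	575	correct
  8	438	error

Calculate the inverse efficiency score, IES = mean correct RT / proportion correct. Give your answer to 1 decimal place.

616.7 ms

Correct trials (n=7): 486, 441, 552, 643, 441, 639, 575
Mean correct RT = 3777/7 = 539.5714 ms
Proportion correct = 7/8
IES = 539.5714 / (7/8) = 616.653 ms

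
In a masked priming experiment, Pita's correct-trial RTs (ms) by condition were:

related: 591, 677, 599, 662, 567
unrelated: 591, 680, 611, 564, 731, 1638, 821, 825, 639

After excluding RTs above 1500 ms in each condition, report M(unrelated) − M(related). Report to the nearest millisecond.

unrelated: exclude 1638
M(related) = 3096/5 = 619.200
M(unrelated) = 5462/8 = 682.750
Difference = 682.750 − 619.200 = 63.550 ms

64 ms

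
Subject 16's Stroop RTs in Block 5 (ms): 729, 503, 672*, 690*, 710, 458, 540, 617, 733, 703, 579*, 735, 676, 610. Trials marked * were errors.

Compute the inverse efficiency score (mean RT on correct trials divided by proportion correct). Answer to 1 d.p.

Correct trials (n=11): 729, 503, 710, 458, 540, 617, 733, 703, 735, 676, 610
Mean correct RT = 7014/11 = 637.6364 ms
Proportion correct = 11/14
IES = 637.6364 / (11/14) = 811.537 ms

811.5 ms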